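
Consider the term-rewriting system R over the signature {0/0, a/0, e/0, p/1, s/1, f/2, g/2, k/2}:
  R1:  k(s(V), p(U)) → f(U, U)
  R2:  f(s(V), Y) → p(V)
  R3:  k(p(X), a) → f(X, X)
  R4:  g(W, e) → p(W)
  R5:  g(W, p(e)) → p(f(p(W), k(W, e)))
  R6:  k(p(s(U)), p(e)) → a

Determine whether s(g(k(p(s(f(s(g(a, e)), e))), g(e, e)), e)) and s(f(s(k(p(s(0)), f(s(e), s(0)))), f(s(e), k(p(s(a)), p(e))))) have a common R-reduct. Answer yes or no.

Reduce t₁ = s(g(k(p(s(f(s(g(a, e)), e))), g(e, e)), e)):
1. s(g(k(p(s(f(s(g(a, e)), e))), g(e, e)), e))  →  s(p(k(p(s(f(s(g(a, e)), e))), g(e, e))))   [R4 at 1]
2. s(p(k(p(s(f(s(g(a, e)), e))), g(e, e))))  →  s(p(k(p(s(p(g(a, e)))), g(e, e))))   [R2 at 1.1.1.1.1]
3. s(p(k(p(s(p(g(a, e)))), g(e, e))))  →  s(p(k(p(s(p(p(a)))), g(e, e))))   [R4 at 1.1.1.1.1.1]
4. s(p(k(p(s(p(p(a)))), g(e, e))))  →  s(p(k(p(s(p(p(a)))), p(e))))   [R4 at 1.1.2]
5. s(p(k(p(s(p(p(a)))), p(e))))  →  s(p(a))   [R6 at 1.1]

Reduce t₂ = s(f(s(k(p(s(0)), f(s(e), s(0)))), f(s(e), k(p(s(a)), p(e))))):
1. s(f(s(k(p(s(0)), f(s(e), s(0)))), f(s(e), k(p(s(a)), p(e)))))  →  s(p(k(p(s(0)), f(s(e), s(0)))))   [R2 at 1]
2. s(p(k(p(s(0)), f(s(e), s(0)))))  →  s(p(k(p(s(0)), p(e))))   [R2 at 1.1.2]
3. s(p(k(p(s(0)), p(e))))  →  s(p(a))   [R6 at 1.1]

yes — NF(t₁) = s(p(a)), NF(t₂) = s(p(a))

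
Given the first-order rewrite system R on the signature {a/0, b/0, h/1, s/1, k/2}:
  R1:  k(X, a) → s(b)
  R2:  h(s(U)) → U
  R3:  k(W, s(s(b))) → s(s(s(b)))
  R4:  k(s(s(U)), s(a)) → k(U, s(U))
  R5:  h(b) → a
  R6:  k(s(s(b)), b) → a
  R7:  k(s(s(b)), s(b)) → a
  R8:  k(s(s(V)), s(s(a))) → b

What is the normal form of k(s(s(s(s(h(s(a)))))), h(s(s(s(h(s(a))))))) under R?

1. k(s(s(s(s(h(s(a)))))), h(s(s(s(h(s(a)))))))  →  k(s(s(s(s(a)))), h(s(s(s(h(s(a)))))))   [R2 at 1.1.1.1.1]
2. k(s(s(s(s(a)))), h(s(s(s(h(s(a)))))))  →  k(s(s(s(s(a)))), s(s(h(s(a)))))   [R2 at 2]
3. k(s(s(s(s(a)))), s(s(h(s(a)))))  →  k(s(s(s(s(a)))), s(s(a)))   [R2 at 2.1.1]
4. k(s(s(s(s(a)))), s(s(a)))  →  b   [R8 at ε]

b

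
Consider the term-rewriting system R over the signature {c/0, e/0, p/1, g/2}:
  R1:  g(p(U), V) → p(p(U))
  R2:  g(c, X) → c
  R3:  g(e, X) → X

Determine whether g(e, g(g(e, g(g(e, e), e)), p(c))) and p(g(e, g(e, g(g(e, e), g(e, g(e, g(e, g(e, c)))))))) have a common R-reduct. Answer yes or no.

yes — NF(t₁) = p(c), NF(t₂) = p(c)

Reduce t₁ = g(e, g(g(e, g(g(e, e), e)), p(c))):
1. g(e, g(g(e, g(g(e, e), e)), p(c)))  →  g(g(e, g(g(e, e), e)), p(c))   [R3 at ε]
2. g(g(e, g(g(e, e), e)), p(c))  →  g(g(g(e, e), e), p(c))   [R3 at 1]
3. g(g(g(e, e), e), p(c))  →  g(g(e, e), p(c))   [R3 at 1.1]
4. g(g(e, e), p(c))  →  g(e, p(c))   [R3 at 1]
5. g(e, p(c))  →  p(c)   [R3 at ε]

Reduce t₂ = p(g(e, g(e, g(g(e, e), g(e, g(e, g(e, g(e, c)))))))):
1. p(g(e, g(e, g(g(e, e), g(e, g(e, g(e, g(e, c))))))))  →  p(g(e, g(g(e, e), g(e, g(e, g(e, g(e, c)))))))   [R3 at 1]
2. p(g(e, g(g(e, e), g(e, g(e, g(e, g(e, c)))))))  →  p(g(g(e, e), g(e, g(e, g(e, g(e, c))))))   [R3 at 1]
3. p(g(g(e, e), g(e, g(e, g(e, g(e, c))))))  →  p(g(e, g(e, g(e, g(e, g(e, c))))))   [R3 at 1.1]
4. p(g(e, g(e, g(e, g(e, g(e, c))))))  →  p(g(e, g(e, g(e, g(e, c)))))   [R3 at 1]
5. p(g(e, g(e, g(e, g(e, c)))))  →  p(g(e, g(e, g(e, c))))   [R3 at 1]
6. p(g(e, g(e, g(e, c))))  →  p(g(e, g(e, c)))   [R3 at 1]
7. p(g(e, g(e, c)))  →  p(g(e, c))   [R3 at 1]
8. p(g(e, c))  →  p(c)   [R3 at 1]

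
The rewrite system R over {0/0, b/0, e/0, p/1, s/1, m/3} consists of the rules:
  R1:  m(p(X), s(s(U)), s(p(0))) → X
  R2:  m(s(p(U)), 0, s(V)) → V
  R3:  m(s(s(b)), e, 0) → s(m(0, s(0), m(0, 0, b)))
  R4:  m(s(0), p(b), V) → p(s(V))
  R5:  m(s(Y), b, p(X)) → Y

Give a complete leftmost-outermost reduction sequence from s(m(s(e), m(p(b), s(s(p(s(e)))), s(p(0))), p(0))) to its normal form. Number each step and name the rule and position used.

s(e)

1. s(m(s(e), m(p(b), s(s(p(s(e)))), s(p(0))), p(0)))  →  s(m(s(e), b, p(0)))   [R1 at 1.2]
2. s(m(s(e), b, p(0)))  →  s(e)   [R5 at 1]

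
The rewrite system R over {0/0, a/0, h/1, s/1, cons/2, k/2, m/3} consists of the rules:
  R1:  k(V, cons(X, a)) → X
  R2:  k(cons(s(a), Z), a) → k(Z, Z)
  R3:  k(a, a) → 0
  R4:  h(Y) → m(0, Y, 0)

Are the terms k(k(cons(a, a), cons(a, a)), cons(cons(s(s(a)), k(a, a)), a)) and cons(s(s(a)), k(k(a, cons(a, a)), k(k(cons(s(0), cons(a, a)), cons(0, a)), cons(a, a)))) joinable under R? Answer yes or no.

yes — NF(t₁) = cons(s(s(a)), 0), NF(t₂) = cons(s(s(a)), 0)

Reduce t₁ = k(k(cons(a, a), cons(a, a)), cons(cons(s(s(a)), k(a, a)), a)):
1. k(k(cons(a, a), cons(a, a)), cons(cons(s(s(a)), k(a, a)), a))  →  cons(s(s(a)), k(a, a))   [R1 at ε]
2. cons(s(s(a)), k(a, a))  →  cons(s(s(a)), 0)   [R3 at 2]

Reduce t₂ = cons(s(s(a)), k(k(a, cons(a, a)), k(k(cons(s(0), cons(a, a)), cons(0, a)), cons(a, a)))):
1. cons(s(s(a)), k(k(a, cons(a, a)), k(k(cons(s(0), cons(a, a)), cons(0, a)), cons(a, a))))  →  cons(s(s(a)), k(a, k(k(cons(s(0), cons(a, a)), cons(0, a)), cons(a, a))))   [R1 at 2.1]
2. cons(s(s(a)), k(a, k(k(cons(s(0), cons(a, a)), cons(0, a)), cons(a, a))))  →  cons(s(s(a)), k(a, a))   [R1 at 2.2]
3. cons(s(s(a)), k(a, a))  →  cons(s(s(a)), 0)   [R3 at 2]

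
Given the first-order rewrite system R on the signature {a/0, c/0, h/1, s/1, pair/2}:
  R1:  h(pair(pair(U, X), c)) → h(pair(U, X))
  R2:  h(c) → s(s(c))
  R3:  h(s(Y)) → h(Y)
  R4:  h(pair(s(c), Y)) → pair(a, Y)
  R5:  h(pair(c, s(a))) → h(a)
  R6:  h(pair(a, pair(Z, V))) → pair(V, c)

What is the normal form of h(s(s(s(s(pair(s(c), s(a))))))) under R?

pair(a, s(a))

1. h(s(s(s(s(pair(s(c), s(a)))))))  →  h(s(s(s(pair(s(c), s(a))))))   [R3 at ε]
2. h(s(s(s(pair(s(c), s(a))))))  →  h(s(s(pair(s(c), s(a)))))   [R3 at ε]
3. h(s(s(pair(s(c), s(a)))))  →  h(s(pair(s(c), s(a))))   [R3 at ε]
4. h(s(pair(s(c), s(a))))  →  h(pair(s(c), s(a)))   [R3 at ε]
5. h(pair(s(c), s(a)))  →  pair(a, s(a))   [R4 at ε]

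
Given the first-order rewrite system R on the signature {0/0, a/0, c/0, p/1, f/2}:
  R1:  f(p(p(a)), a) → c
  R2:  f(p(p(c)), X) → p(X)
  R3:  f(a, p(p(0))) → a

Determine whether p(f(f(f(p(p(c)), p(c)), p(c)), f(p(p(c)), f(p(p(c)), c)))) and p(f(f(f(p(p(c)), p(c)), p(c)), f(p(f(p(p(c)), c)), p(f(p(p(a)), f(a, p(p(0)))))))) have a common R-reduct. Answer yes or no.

Reduce t₁ = p(f(f(f(p(p(c)), p(c)), p(c)), f(p(p(c)), f(p(p(c)), c)))):
1. p(f(f(f(p(p(c)), p(c)), p(c)), f(p(p(c)), f(p(p(c)), c))))  →  p(f(f(p(p(c)), p(c)), f(p(p(c)), f(p(p(c)), c))))   [R2 at 1.1.1]
2. p(f(f(p(p(c)), p(c)), f(p(p(c)), f(p(p(c)), c))))  →  p(f(p(p(c)), f(p(p(c)), f(p(p(c)), c))))   [R2 at 1.1]
3. p(f(p(p(c)), f(p(p(c)), f(p(p(c)), c))))  →  p(p(f(p(p(c)), f(p(p(c)), c))))   [R2 at 1]
4. p(p(f(p(p(c)), f(p(p(c)), c))))  →  p(p(p(f(p(p(c)), c))))   [R2 at 1.1]
5. p(p(p(f(p(p(c)), c))))  →  p(p(p(p(c))))   [R2 at 1.1.1]

Reduce t₂ = p(f(f(f(p(p(c)), p(c)), p(c)), f(p(f(p(p(c)), c)), p(f(p(p(a)), f(a, p(p(0)))))))):
1. p(f(f(f(p(p(c)), p(c)), p(c)), f(p(f(p(p(c)), c)), p(f(p(p(a)), f(a, p(p(0))))))))  →  p(f(f(p(p(c)), p(c)), f(p(f(p(p(c)), c)), p(f(p(p(a)), f(a, p(p(0))))))))   [R2 at 1.1.1]
2. p(f(f(p(p(c)), p(c)), f(p(f(p(p(c)), c)), p(f(p(p(a)), f(a, p(p(0))))))))  →  p(f(p(p(c)), f(p(f(p(p(c)), c)), p(f(p(p(a)), f(a, p(p(0))))))))   [R2 at 1.1]
3. p(f(p(p(c)), f(p(f(p(p(c)), c)), p(f(p(p(a)), f(a, p(p(0))))))))  →  p(p(f(p(f(p(p(c)), c)), p(f(p(p(a)), f(a, p(p(0))))))))   [R2 at 1]
4. p(p(f(p(f(p(p(c)), c)), p(f(p(p(a)), f(a, p(p(0))))))))  →  p(p(f(p(p(c)), p(f(p(p(a)), f(a, p(p(0))))))))   [R2 at 1.1.1.1]
5. p(p(f(p(p(c)), p(f(p(p(a)), f(a, p(p(0))))))))  →  p(p(p(p(f(p(p(a)), f(a, p(p(0))))))))   [R2 at 1.1]
6. p(p(p(p(f(p(p(a)), f(a, p(p(0))))))))  →  p(p(p(p(f(p(p(a)), a)))))   [R3 at 1.1.1.1.2]
7. p(p(p(p(f(p(p(a)), a)))))  →  p(p(p(p(c))))   [R1 at 1.1.1.1]

yes — NF(t₁) = p(p(p(p(c)))), NF(t₂) = p(p(p(p(c))))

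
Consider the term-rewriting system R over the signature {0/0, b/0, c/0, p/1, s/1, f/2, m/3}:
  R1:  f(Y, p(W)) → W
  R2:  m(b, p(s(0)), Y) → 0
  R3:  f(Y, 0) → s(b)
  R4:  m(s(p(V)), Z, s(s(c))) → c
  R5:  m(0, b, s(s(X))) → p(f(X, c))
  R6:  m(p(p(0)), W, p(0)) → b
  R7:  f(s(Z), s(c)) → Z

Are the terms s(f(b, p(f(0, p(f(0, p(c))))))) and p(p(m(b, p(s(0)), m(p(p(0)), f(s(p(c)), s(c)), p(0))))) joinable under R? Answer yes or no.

Reduce t₁ = s(f(b, p(f(0, p(f(0, p(c))))))):
1. s(f(b, p(f(0, p(f(0, p(c)))))))  →  s(f(0, p(f(0, p(c)))))   [R1 at 1]
2. s(f(0, p(f(0, p(c)))))  →  s(f(0, p(c)))   [R1 at 1]
3. s(f(0, p(c)))  →  s(c)   [R1 at 1]

Reduce t₂ = p(p(m(b, p(s(0)), m(p(p(0)), f(s(p(c)), s(c)), p(0))))):
1. p(p(m(b, p(s(0)), m(p(p(0)), f(s(p(c)), s(c)), p(0)))))  →  p(p(0))   [R2 at 1.1]

no — NF(t₁) = s(c), NF(t₂) = p(p(0))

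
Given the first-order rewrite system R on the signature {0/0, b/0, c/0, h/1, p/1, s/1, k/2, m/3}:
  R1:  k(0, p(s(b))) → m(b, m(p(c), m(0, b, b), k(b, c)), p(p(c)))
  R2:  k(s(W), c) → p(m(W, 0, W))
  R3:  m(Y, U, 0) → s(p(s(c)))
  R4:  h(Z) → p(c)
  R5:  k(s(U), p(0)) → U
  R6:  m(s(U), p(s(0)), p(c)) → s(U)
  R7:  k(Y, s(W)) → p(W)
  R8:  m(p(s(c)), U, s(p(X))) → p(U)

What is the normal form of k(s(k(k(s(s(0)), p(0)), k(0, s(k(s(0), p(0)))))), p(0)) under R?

1. k(s(k(k(s(s(0)), p(0)), k(0, s(k(s(0), p(0)))))), p(0))  →  k(k(s(s(0)), p(0)), k(0, s(k(s(0), p(0)))))   [R5 at ε]
2. k(k(s(s(0)), p(0)), k(0, s(k(s(0), p(0)))))  →  k(s(0), k(0, s(k(s(0), p(0)))))   [R5 at 1]
3. k(s(0), k(0, s(k(s(0), p(0)))))  →  k(s(0), p(k(s(0), p(0))))   [R7 at 2]
4. k(s(0), p(k(s(0), p(0))))  →  k(s(0), p(0))   [R5 at 2.1]
5. k(s(0), p(0))  →  0   [R5 at ε]

0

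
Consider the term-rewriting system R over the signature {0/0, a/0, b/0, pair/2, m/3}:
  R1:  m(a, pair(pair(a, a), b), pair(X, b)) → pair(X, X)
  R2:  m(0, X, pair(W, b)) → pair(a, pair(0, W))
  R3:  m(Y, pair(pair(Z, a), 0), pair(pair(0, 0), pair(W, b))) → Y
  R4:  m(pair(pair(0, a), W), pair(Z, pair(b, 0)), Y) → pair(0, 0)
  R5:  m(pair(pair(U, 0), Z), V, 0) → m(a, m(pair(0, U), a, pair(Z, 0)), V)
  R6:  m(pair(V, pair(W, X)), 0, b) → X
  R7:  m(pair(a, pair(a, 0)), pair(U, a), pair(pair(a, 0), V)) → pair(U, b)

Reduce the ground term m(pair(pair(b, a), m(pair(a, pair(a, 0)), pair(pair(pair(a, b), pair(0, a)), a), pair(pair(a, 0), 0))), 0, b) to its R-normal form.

b

1. m(pair(pair(b, a), m(pair(a, pair(a, 0)), pair(pair(pair(a, b), pair(0, a)), a), pair(pair(a, 0), 0))), 0, b)  →  m(pair(pair(b, a), pair(pair(pair(a, b), pair(0, a)), b)), 0, b)   [R7 at 1.2]
2. m(pair(pair(b, a), pair(pair(pair(a, b), pair(0, a)), b)), 0, b)  →  b   [R6 at ε]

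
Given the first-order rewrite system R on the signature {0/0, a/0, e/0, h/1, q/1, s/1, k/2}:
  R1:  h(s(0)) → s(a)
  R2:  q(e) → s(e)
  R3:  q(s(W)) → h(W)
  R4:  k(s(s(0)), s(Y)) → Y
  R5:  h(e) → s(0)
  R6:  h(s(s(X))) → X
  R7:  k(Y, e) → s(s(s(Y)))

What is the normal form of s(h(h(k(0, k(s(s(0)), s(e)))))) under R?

s(s(a))

1. s(h(h(k(0, k(s(s(0)), s(e))))))  →  s(h(h(k(0, e))))   [R4 at 1.1.1.2]
2. s(h(h(k(0, e))))  →  s(h(h(s(s(s(0))))))   [R7 at 1.1.1]
3. s(h(h(s(s(s(0))))))  →  s(h(s(0)))   [R6 at 1.1]
4. s(h(s(0)))  →  s(s(a))   [R1 at 1]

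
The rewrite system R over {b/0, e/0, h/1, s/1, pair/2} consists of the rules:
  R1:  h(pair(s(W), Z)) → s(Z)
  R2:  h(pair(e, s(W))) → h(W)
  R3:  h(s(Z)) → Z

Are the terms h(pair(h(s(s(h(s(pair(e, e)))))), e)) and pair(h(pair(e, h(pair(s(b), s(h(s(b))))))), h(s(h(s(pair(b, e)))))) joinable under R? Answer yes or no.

no — NF(t₁) = s(e), NF(t₂) = pair(b, pair(b, e))

Reduce t₁ = h(pair(h(s(s(h(s(pair(e, e)))))), e)):
1. h(pair(h(s(s(h(s(pair(e, e)))))), e))  →  h(pair(s(h(s(pair(e, e)))), e))   [R3 at 1.1]
2. h(pair(s(h(s(pair(e, e)))), e))  →  s(e)   [R1 at ε]

Reduce t₂ = pair(h(pair(e, h(pair(s(b), s(h(s(b))))))), h(s(h(s(pair(b, e)))))):
1. pair(h(pair(e, h(pair(s(b), s(h(s(b))))))), h(s(h(s(pair(b, e))))))  →  pair(h(pair(e, s(s(h(s(b)))))), h(s(h(s(pair(b, e))))))   [R1 at 1.1.2]
2. pair(h(pair(e, s(s(h(s(b)))))), h(s(h(s(pair(b, e))))))  →  pair(h(s(h(s(b)))), h(s(h(s(pair(b, e))))))   [R2 at 1]
3. pair(h(s(h(s(b)))), h(s(h(s(pair(b, e))))))  →  pair(h(s(b)), h(s(h(s(pair(b, e))))))   [R3 at 1]
4. pair(h(s(b)), h(s(h(s(pair(b, e))))))  →  pair(b, h(s(h(s(pair(b, e))))))   [R3 at 1]
5. pair(b, h(s(h(s(pair(b, e))))))  →  pair(b, h(s(pair(b, e))))   [R3 at 2]
6. pair(b, h(s(pair(b, e))))  →  pair(b, pair(b, e))   [R3 at 2]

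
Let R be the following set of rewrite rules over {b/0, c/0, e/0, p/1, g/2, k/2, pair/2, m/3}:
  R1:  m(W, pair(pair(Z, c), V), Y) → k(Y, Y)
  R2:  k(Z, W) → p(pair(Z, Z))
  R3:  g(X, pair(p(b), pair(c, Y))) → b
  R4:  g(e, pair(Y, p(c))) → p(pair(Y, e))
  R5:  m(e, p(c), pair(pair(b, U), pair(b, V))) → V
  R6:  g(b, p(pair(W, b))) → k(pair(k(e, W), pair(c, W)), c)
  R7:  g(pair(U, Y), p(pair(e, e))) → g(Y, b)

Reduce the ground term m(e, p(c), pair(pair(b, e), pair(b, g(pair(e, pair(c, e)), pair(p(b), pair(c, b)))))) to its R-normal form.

1. m(e, p(c), pair(pair(b, e), pair(b, g(pair(e, pair(c, e)), pair(p(b), pair(c, b))))))  →  g(pair(e, pair(c, e)), pair(p(b), pair(c, b)))   [R5 at ε]
2. g(pair(e, pair(c, e)), pair(p(b), pair(c, b)))  →  b   [R3 at ε]

b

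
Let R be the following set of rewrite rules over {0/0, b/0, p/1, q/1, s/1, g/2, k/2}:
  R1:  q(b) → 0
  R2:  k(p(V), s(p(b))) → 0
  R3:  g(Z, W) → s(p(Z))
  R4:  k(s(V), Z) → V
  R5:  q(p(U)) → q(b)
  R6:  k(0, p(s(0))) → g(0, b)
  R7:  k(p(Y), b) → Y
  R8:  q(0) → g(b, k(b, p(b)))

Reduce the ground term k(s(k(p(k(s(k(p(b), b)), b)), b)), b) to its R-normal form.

1. k(s(k(p(k(s(k(p(b), b)), b)), b)), b)  →  k(p(k(s(k(p(b), b)), b)), b)   [R4 at ε]
2. k(p(k(s(k(p(b), b)), b)), b)  →  k(s(k(p(b), b)), b)   [R7 at ε]
3. k(s(k(p(b), b)), b)  →  k(p(b), b)   [R4 at ε]
4. k(p(b), b)  →  b   [R7 at ε]

b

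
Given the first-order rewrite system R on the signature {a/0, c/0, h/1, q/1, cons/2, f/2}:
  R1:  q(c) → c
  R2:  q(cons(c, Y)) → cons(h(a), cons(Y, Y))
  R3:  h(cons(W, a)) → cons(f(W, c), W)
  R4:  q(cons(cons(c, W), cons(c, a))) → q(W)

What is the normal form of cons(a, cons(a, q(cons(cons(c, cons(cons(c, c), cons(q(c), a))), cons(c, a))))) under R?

1. cons(a, cons(a, q(cons(cons(c, cons(cons(c, c), cons(q(c), a))), cons(c, a)))))  →  cons(a, cons(a, q(cons(cons(c, c), cons(q(c), a)))))   [R4 at 2.2]
2. cons(a, cons(a, q(cons(cons(c, c), cons(q(c), a)))))  →  cons(a, cons(a, q(cons(cons(c, c), cons(c, a)))))   [R1 at 2.2.1.2.1]
3. cons(a, cons(a, q(cons(cons(c, c), cons(c, a)))))  →  cons(a, cons(a, q(c)))   [R4 at 2.2]
4. cons(a, cons(a, q(c)))  →  cons(a, cons(a, c))   [R1 at 2.2]

cons(a, cons(a, c))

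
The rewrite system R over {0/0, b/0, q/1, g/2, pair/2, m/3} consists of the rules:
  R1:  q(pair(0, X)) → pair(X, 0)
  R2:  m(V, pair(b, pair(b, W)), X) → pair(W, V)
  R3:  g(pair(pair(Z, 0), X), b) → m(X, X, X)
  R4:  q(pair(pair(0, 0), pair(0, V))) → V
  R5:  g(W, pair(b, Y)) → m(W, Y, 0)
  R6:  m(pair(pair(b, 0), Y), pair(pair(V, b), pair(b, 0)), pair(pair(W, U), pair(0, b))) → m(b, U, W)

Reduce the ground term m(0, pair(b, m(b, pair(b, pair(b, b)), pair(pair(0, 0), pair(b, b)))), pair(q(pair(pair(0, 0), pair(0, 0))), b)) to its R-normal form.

1. m(0, pair(b, m(b, pair(b, pair(b, b)), pair(pair(0, 0), pair(b, b)))), pair(q(pair(pair(0, 0), pair(0, 0))), b))  →  m(0, pair(b, pair(b, b)), pair(q(pair(pair(0, 0), pair(0, 0))), b))   [R2 at 2.2]
2. m(0, pair(b, pair(b, b)), pair(q(pair(pair(0, 0), pair(0, 0))), b))  →  pair(b, 0)   [R2 at ε]

pair(b, 0)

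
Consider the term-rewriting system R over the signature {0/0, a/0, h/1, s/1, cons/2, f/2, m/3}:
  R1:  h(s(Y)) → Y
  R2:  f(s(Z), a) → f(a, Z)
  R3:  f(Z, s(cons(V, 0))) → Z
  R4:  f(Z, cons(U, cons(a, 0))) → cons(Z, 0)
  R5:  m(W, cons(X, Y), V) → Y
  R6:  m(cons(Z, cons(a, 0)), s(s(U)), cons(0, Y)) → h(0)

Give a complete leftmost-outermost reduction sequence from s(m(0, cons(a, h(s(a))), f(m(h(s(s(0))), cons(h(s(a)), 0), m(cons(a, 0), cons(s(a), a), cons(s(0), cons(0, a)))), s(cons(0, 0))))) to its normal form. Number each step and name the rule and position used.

s(a)

1. s(m(0, cons(a, h(s(a))), f(m(h(s(s(0))), cons(h(s(a)), 0), m(cons(a, 0), cons(s(a), a), cons(s(0), cons(0, a)))), s(cons(0, 0)))))  →  s(h(s(a)))   [R5 at 1]
2. s(h(s(a)))  →  s(a)   [R1 at 1]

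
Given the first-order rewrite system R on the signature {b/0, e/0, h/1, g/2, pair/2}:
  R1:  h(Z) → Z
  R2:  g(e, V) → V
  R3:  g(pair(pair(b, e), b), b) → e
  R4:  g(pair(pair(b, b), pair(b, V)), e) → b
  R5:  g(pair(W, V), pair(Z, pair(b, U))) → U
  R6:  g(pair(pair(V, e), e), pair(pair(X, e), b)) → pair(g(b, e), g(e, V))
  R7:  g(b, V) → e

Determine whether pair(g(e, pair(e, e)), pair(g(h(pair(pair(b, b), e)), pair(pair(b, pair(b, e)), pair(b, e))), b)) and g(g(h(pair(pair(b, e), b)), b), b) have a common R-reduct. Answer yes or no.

Reduce t₁ = pair(g(e, pair(e, e)), pair(g(h(pair(pair(b, b), e)), pair(pair(b, pair(b, e)), pair(b, e))), b)):
1. pair(g(e, pair(e, e)), pair(g(h(pair(pair(b, b), e)), pair(pair(b, pair(b, e)), pair(b, e))), b))  →  pair(pair(e, e), pair(g(h(pair(pair(b, b), e)), pair(pair(b, pair(b, e)), pair(b, e))), b))   [R2 at 1]
2. pair(pair(e, e), pair(g(h(pair(pair(b, b), e)), pair(pair(b, pair(b, e)), pair(b, e))), b))  →  pair(pair(e, e), pair(g(pair(pair(b, b), e), pair(pair(b, pair(b, e)), pair(b, e))), b))   [R1 at 2.1.1]
3. pair(pair(e, e), pair(g(pair(pair(b, b), e), pair(pair(b, pair(b, e)), pair(b, e))), b))  →  pair(pair(e, e), pair(e, b))   [R5 at 2.1]

Reduce t₂ = g(g(h(pair(pair(b, e), b)), b), b):
1. g(g(h(pair(pair(b, e), b)), b), b)  →  g(g(pair(pair(b, e), b), b), b)   [R1 at 1.1]
2. g(g(pair(pair(b, e), b), b), b)  →  g(e, b)   [R3 at 1]
3. g(e, b)  →  b   [R2 at ε]

no — NF(t₁) = pair(pair(e, e), pair(e, b)), NF(t₂) = b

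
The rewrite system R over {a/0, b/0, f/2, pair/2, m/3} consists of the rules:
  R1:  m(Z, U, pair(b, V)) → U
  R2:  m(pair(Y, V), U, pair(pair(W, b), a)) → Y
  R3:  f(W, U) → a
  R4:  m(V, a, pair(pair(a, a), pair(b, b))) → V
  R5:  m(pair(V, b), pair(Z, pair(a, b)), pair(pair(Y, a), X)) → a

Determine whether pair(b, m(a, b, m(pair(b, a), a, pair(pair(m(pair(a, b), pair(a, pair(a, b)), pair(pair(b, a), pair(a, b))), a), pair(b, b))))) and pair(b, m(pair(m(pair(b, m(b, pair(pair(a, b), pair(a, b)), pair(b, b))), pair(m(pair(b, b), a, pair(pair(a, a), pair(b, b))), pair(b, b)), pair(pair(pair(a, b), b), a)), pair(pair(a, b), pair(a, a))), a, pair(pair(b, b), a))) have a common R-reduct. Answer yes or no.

yes — NF(t₁) = pair(b, b), NF(t₂) = pair(b, b)

Reduce t₁ = pair(b, m(a, b, m(pair(b, a), a, pair(pair(m(pair(a, b), pair(a, pair(a, b)), pair(pair(b, a), pair(a, b))), a), pair(b, b))))):
1. pair(b, m(a, b, m(pair(b, a), a, pair(pair(m(pair(a, b), pair(a, pair(a, b)), pair(pair(b, a), pair(a, b))), a), pair(b, b)))))  →  pair(b, m(a, b, m(pair(b, a), a, pair(pair(a, a), pair(b, b)))))   [R5 at 2.3.3.1.1]
2. pair(b, m(a, b, m(pair(b, a), a, pair(pair(a, a), pair(b, b)))))  →  pair(b, m(a, b, pair(b, a)))   [R4 at 2.3]
3. pair(b, m(a, b, pair(b, a)))  →  pair(b, b)   [R1 at 2]

Reduce t₂ = pair(b, m(pair(m(pair(b, m(b, pair(pair(a, b), pair(a, b)), pair(b, b))), pair(m(pair(b, b), a, pair(pair(a, a), pair(b, b))), pair(b, b)), pair(pair(pair(a, b), b), a)), pair(pair(a, b), pair(a, a))), a, pair(pair(b, b), a))):
1. pair(b, m(pair(m(pair(b, m(b, pair(pair(a, b), pair(a, b)), pair(b, b))), pair(m(pair(b, b), a, pair(pair(a, a), pair(b, b))), pair(b, b)), pair(pair(pair(a, b), b), a)), pair(pair(a, b), pair(a, a))), a, pair(pair(b, b), a)))  →  pair(b, m(pair(b, m(b, pair(pair(a, b), pair(a, b)), pair(b, b))), pair(m(pair(b, b), a, pair(pair(a, a), pair(b, b))), pair(b, b)), pair(pair(pair(a, b), b), a)))   [R2 at 2]
2. pair(b, m(pair(b, m(b, pair(pair(a, b), pair(a, b)), pair(b, b))), pair(m(pair(b, b), a, pair(pair(a, a), pair(b, b))), pair(b, b)), pair(pair(pair(a, b), b), a)))  →  pair(b, b)   [R2 at 2]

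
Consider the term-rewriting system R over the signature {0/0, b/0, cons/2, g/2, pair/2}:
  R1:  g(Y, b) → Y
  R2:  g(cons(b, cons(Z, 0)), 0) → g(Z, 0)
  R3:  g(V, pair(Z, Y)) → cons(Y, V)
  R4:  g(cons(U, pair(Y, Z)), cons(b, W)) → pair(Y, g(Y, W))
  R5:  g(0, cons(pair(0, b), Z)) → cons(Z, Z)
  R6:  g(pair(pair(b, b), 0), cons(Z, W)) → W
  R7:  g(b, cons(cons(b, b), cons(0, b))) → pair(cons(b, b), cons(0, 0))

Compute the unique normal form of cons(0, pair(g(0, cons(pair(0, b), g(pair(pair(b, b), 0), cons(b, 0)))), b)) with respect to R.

cons(0, pair(cons(0, 0), b))

1. cons(0, pair(g(0, cons(pair(0, b), g(pair(pair(b, b), 0), cons(b, 0)))), b))  →  cons(0, pair(cons(g(pair(pair(b, b), 0), cons(b, 0)), g(pair(pair(b, b), 0), cons(b, 0))), b))   [R5 at 2.1]
2. cons(0, pair(cons(g(pair(pair(b, b), 0), cons(b, 0)), g(pair(pair(b, b), 0), cons(b, 0))), b))  →  cons(0, pair(cons(0, g(pair(pair(b, b), 0), cons(b, 0))), b))   [R6 at 2.1.1]
3. cons(0, pair(cons(0, g(pair(pair(b, b), 0), cons(b, 0))), b))  →  cons(0, pair(cons(0, 0), b))   [R6 at 2.1.2]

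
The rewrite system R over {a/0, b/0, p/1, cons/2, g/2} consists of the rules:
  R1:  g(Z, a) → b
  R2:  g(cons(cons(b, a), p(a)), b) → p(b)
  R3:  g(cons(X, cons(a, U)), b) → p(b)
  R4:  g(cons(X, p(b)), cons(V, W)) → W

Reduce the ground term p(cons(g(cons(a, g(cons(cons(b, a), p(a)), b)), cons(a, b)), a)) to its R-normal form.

1. p(cons(g(cons(a, g(cons(cons(b, a), p(a)), b)), cons(a, b)), a))  →  p(cons(g(cons(a, p(b)), cons(a, b)), a))   [R2 at 1.1.1.2]
2. p(cons(g(cons(a, p(b)), cons(a, b)), a))  →  p(cons(b, a))   [R4 at 1.1]

p(cons(b, a))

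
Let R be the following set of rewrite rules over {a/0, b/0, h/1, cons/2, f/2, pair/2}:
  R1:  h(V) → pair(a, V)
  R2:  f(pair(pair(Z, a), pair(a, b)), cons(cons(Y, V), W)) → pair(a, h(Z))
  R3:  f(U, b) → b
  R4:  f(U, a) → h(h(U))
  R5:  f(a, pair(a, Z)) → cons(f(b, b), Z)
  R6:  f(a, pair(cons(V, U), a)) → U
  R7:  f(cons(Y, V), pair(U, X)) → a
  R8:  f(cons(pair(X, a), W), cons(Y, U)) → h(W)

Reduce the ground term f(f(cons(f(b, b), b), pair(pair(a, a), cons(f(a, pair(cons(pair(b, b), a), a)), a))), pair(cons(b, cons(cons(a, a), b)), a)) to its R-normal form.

1. f(f(cons(f(b, b), b), pair(pair(a, a), cons(f(a, pair(cons(pair(b, b), a), a)), a))), pair(cons(b, cons(cons(a, a), b)), a))  →  f(a, pair(cons(b, cons(cons(a, a), b)), a))   [R7 at 1]
2. f(a, pair(cons(b, cons(cons(a, a), b)), a))  →  cons(cons(a, a), b)   [R6 at ε]

cons(cons(a, a), b)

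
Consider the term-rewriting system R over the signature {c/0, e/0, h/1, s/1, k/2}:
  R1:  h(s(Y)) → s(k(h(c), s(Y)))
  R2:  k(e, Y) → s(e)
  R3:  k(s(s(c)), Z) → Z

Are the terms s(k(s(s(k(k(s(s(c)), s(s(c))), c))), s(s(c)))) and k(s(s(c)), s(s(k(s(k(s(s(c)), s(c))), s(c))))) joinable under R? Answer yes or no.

yes — NF(t₁) = s(s(s(c))), NF(t₂) = s(s(s(c)))

Reduce t₁ = s(k(s(s(k(k(s(s(c)), s(s(c))), c))), s(s(c)))):
1. s(k(s(s(k(k(s(s(c)), s(s(c))), c))), s(s(c))))  →  s(k(s(s(k(s(s(c)), c))), s(s(c))))   [R3 at 1.1.1.1.1]
2. s(k(s(s(k(s(s(c)), c))), s(s(c))))  →  s(k(s(s(c)), s(s(c))))   [R3 at 1.1.1.1]
3. s(k(s(s(c)), s(s(c))))  →  s(s(s(c)))   [R3 at 1]

Reduce t₂ = k(s(s(c)), s(s(k(s(k(s(s(c)), s(c))), s(c))))):
1. k(s(s(c)), s(s(k(s(k(s(s(c)), s(c))), s(c)))))  →  s(s(k(s(k(s(s(c)), s(c))), s(c))))   [R3 at ε]
2. s(s(k(s(k(s(s(c)), s(c))), s(c))))  →  s(s(k(s(s(c)), s(c))))   [R3 at 1.1.1.1]
3. s(s(k(s(s(c)), s(c))))  →  s(s(s(c)))   [R3 at 1.1]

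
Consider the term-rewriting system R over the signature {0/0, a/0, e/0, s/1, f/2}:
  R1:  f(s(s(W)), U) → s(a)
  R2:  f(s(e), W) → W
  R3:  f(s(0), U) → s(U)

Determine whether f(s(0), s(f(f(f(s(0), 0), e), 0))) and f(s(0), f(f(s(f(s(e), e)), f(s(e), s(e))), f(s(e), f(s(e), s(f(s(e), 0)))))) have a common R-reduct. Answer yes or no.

yes — NF(t₁) = s(s(0)), NF(t₂) = s(s(0))

Reduce t₁ = f(s(0), s(f(f(f(s(0), 0), e), 0))):
1. f(s(0), s(f(f(f(s(0), 0), e), 0)))  →  s(s(f(f(f(s(0), 0), e), 0)))   [R3 at ε]
2. s(s(f(f(f(s(0), 0), e), 0)))  →  s(s(f(f(s(0), e), 0)))   [R3 at 1.1.1.1]
3. s(s(f(f(s(0), e), 0)))  →  s(s(f(s(e), 0)))   [R3 at 1.1.1]
4. s(s(f(s(e), 0)))  →  s(s(0))   [R2 at 1.1]

Reduce t₂ = f(s(0), f(f(s(f(s(e), e)), f(s(e), s(e))), f(s(e), f(s(e), s(f(s(e), 0)))))):
1. f(s(0), f(f(s(f(s(e), e)), f(s(e), s(e))), f(s(e), f(s(e), s(f(s(e), 0))))))  →  s(f(f(s(f(s(e), e)), f(s(e), s(e))), f(s(e), f(s(e), s(f(s(e), 0))))))   [R3 at ε]
2. s(f(f(s(f(s(e), e)), f(s(e), s(e))), f(s(e), f(s(e), s(f(s(e), 0))))))  →  s(f(f(s(e), f(s(e), s(e))), f(s(e), f(s(e), s(f(s(e), 0))))))   [R2 at 1.1.1.1]
3. s(f(f(s(e), f(s(e), s(e))), f(s(e), f(s(e), s(f(s(e), 0))))))  →  s(f(f(s(e), s(e)), f(s(e), f(s(e), s(f(s(e), 0))))))   [R2 at 1.1]
4. s(f(f(s(e), s(e)), f(s(e), f(s(e), s(f(s(e), 0))))))  →  s(f(s(e), f(s(e), f(s(e), s(f(s(e), 0))))))   [R2 at 1.1]
5. s(f(s(e), f(s(e), f(s(e), s(f(s(e), 0))))))  →  s(f(s(e), f(s(e), s(f(s(e), 0)))))   [R2 at 1]
6. s(f(s(e), f(s(e), s(f(s(e), 0)))))  →  s(f(s(e), s(f(s(e), 0))))   [R2 at 1]
7. s(f(s(e), s(f(s(e), 0))))  →  s(s(f(s(e), 0)))   [R2 at 1]
8. s(s(f(s(e), 0)))  →  s(s(0))   [R2 at 1.1]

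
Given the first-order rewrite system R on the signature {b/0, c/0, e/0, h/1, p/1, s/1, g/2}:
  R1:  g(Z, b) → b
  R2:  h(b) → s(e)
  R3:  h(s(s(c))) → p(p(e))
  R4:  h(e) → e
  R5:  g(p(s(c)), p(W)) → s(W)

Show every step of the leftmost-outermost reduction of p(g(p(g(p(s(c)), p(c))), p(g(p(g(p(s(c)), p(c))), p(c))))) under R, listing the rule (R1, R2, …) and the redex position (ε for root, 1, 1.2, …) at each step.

1. p(g(p(g(p(s(c)), p(c))), p(g(p(g(p(s(c)), p(c))), p(c)))))  →  p(g(p(s(c)), p(g(p(g(p(s(c)), p(c))), p(c)))))   [R5 at 1.1.1]
2. p(g(p(s(c)), p(g(p(g(p(s(c)), p(c))), p(c)))))  →  p(s(g(p(g(p(s(c)), p(c))), p(c))))   [R5 at 1]
3. p(s(g(p(g(p(s(c)), p(c))), p(c))))  →  p(s(g(p(s(c)), p(c))))   [R5 at 1.1.1.1]
4. p(s(g(p(s(c)), p(c))))  →  p(s(s(c)))   [R5 at 1.1]

p(s(s(c)))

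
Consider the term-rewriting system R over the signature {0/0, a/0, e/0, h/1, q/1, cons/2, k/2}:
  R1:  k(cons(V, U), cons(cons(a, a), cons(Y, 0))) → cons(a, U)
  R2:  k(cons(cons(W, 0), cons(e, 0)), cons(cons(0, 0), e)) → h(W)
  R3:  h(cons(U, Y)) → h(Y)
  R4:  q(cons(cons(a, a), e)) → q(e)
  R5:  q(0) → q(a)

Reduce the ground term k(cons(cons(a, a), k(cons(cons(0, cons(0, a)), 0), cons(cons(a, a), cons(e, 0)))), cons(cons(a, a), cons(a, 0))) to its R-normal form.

cons(a, cons(a, 0))

1. k(cons(cons(a, a), k(cons(cons(0, cons(0, a)), 0), cons(cons(a, a), cons(e, 0)))), cons(cons(a, a), cons(a, 0)))  →  cons(a, k(cons(cons(0, cons(0, a)), 0), cons(cons(a, a), cons(e, 0))))   [R1 at ε]
2. cons(a, k(cons(cons(0, cons(0, a)), 0), cons(cons(a, a), cons(e, 0))))  →  cons(a, cons(a, 0))   [R1 at 2]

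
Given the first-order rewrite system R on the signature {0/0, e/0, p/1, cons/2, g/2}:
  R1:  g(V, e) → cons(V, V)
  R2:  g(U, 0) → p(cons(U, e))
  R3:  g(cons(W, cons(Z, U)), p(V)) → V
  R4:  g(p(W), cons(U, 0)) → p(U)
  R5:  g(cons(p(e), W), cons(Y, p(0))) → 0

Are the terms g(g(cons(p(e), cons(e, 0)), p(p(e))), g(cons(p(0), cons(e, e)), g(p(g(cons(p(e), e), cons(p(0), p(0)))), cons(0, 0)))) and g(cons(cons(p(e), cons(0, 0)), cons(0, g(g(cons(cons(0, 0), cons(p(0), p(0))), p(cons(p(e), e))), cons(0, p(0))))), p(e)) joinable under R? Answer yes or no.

no — NF(t₁) = p(cons(p(e), e)), NF(t₂) = e

Reduce t₁ = g(g(cons(p(e), cons(e, 0)), p(p(e))), g(cons(p(0), cons(e, e)), g(p(g(cons(p(e), e), cons(p(0), p(0)))), cons(0, 0)))):
1. g(g(cons(p(e), cons(e, 0)), p(p(e))), g(cons(p(0), cons(e, e)), g(p(g(cons(p(e), e), cons(p(0), p(0)))), cons(0, 0))))  →  g(p(e), g(cons(p(0), cons(e, e)), g(p(g(cons(p(e), e), cons(p(0), p(0)))), cons(0, 0))))   [R3 at 1]
2. g(p(e), g(cons(p(0), cons(e, e)), g(p(g(cons(p(e), e), cons(p(0), p(0)))), cons(0, 0))))  →  g(p(e), g(cons(p(0), cons(e, e)), p(0)))   [R4 at 2.2]
3. g(p(e), g(cons(p(0), cons(e, e)), p(0)))  →  g(p(e), 0)   [R3 at 2]
4. g(p(e), 0)  →  p(cons(p(e), e))   [R2 at ε]

Reduce t₂ = g(cons(cons(p(e), cons(0, 0)), cons(0, g(g(cons(cons(0, 0), cons(p(0), p(0))), p(cons(p(e), e))), cons(0, p(0))))), p(e)):
1. g(cons(cons(p(e), cons(0, 0)), cons(0, g(g(cons(cons(0, 0), cons(p(0), p(0))), p(cons(p(e), e))), cons(0, p(0))))), p(e))  →  e   [R3 at ε]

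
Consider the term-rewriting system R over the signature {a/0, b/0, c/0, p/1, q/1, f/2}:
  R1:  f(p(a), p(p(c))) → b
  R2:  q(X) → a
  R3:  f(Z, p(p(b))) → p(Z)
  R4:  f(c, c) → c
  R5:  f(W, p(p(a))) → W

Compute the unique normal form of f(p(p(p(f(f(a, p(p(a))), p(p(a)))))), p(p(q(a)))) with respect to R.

p(p(p(a)))

1. f(p(p(p(f(f(a, p(p(a))), p(p(a)))))), p(p(q(a))))  →  f(p(p(p(f(a, p(p(a)))))), p(p(q(a))))   [R5 at 1.1.1.1]
2. f(p(p(p(f(a, p(p(a)))))), p(p(q(a))))  →  f(p(p(p(a))), p(p(q(a))))   [R5 at 1.1.1.1]
3. f(p(p(p(a))), p(p(q(a))))  →  f(p(p(p(a))), p(p(a)))   [R2 at 2.1.1]
4. f(p(p(p(a))), p(p(a)))  →  p(p(p(a)))   [R5 at ε]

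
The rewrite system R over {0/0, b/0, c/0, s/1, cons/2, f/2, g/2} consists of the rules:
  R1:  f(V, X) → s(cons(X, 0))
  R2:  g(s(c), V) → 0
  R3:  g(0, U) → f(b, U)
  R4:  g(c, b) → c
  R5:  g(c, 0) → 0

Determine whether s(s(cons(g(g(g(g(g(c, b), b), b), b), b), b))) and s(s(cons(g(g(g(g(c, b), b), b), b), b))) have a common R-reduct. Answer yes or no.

yes — NF(t₁) = s(s(cons(c, b))), NF(t₂) = s(s(cons(c, b)))

Reduce t₁ = s(s(cons(g(g(g(g(g(c, b), b), b), b), b), b))):
1. s(s(cons(g(g(g(g(g(c, b), b), b), b), b), b)))  →  s(s(cons(g(g(g(g(c, b), b), b), b), b)))   [R4 at 1.1.1.1.1.1.1]
2. s(s(cons(g(g(g(g(c, b), b), b), b), b)))  →  s(s(cons(g(g(g(c, b), b), b), b)))   [R4 at 1.1.1.1.1.1]
3. s(s(cons(g(g(g(c, b), b), b), b)))  →  s(s(cons(g(g(c, b), b), b)))   [R4 at 1.1.1.1.1]
4. s(s(cons(g(g(c, b), b), b)))  →  s(s(cons(g(c, b), b)))   [R4 at 1.1.1.1]
5. s(s(cons(g(c, b), b)))  →  s(s(cons(c, b)))   [R4 at 1.1.1]

Reduce t₂ = s(s(cons(g(g(g(g(c, b), b), b), b), b))):
1. s(s(cons(g(g(g(g(c, b), b), b), b), b)))  →  s(s(cons(g(g(g(c, b), b), b), b)))   [R4 at 1.1.1.1.1.1]
2. s(s(cons(g(g(g(c, b), b), b), b)))  →  s(s(cons(g(g(c, b), b), b)))   [R4 at 1.1.1.1.1]
3. s(s(cons(g(g(c, b), b), b)))  →  s(s(cons(g(c, b), b)))   [R4 at 1.1.1.1]
4. s(s(cons(g(c, b), b)))  →  s(s(cons(c, b)))   [R4 at 1.1.1]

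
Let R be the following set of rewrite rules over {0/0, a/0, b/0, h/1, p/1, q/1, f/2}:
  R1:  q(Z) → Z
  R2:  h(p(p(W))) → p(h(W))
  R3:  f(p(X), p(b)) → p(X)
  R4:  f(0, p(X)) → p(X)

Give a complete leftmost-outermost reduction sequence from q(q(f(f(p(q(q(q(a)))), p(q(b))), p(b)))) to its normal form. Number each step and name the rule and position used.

1. q(q(f(f(p(q(q(q(a)))), p(q(b))), p(b))))  →  q(f(f(p(q(q(q(a)))), p(q(b))), p(b)))   [R1 at ε]
2. q(f(f(p(q(q(q(a)))), p(q(b))), p(b)))  →  f(f(p(q(q(q(a)))), p(q(b))), p(b))   [R1 at ε]
3. f(f(p(q(q(q(a)))), p(q(b))), p(b))  →  f(f(p(q(q(a))), p(q(b))), p(b))   [R1 at 1.1.1]
4. f(f(p(q(q(a))), p(q(b))), p(b))  →  f(f(p(q(a)), p(q(b))), p(b))   [R1 at 1.1.1]
5. f(f(p(q(a)), p(q(b))), p(b))  →  f(f(p(a), p(q(b))), p(b))   [R1 at 1.1.1]
6. f(f(p(a), p(q(b))), p(b))  →  f(f(p(a), p(b)), p(b))   [R1 at 1.2.1]
7. f(f(p(a), p(b)), p(b))  →  f(p(a), p(b))   [R3 at 1]
8. f(p(a), p(b))  →  p(a)   [R3 at ε]

p(a)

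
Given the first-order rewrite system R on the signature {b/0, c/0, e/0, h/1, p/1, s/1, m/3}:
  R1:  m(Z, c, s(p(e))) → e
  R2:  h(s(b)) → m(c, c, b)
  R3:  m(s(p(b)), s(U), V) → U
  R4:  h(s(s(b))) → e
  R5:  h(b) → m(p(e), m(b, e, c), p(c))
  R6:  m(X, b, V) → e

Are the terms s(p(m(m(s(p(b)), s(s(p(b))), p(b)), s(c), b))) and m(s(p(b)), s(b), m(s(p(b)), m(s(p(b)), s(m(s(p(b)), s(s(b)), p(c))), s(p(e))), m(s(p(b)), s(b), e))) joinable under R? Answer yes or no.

Reduce t₁ = s(p(m(m(s(p(b)), s(s(p(b))), p(b)), s(c), b))):
1. s(p(m(m(s(p(b)), s(s(p(b))), p(b)), s(c), b)))  →  s(p(m(s(p(b)), s(c), b)))   [R3 at 1.1.1]
2. s(p(m(s(p(b)), s(c), b)))  →  s(p(c))   [R3 at 1.1]

Reduce t₂ = m(s(p(b)), s(b), m(s(p(b)), m(s(p(b)), s(m(s(p(b)), s(s(b)), p(c))), s(p(e))), m(s(p(b)), s(b), e))):
1. m(s(p(b)), s(b), m(s(p(b)), m(s(p(b)), s(m(s(p(b)), s(s(b)), p(c))), s(p(e))), m(s(p(b)), s(b), e)))  →  b   [R3 at ε]

no — NF(t₁) = s(p(c)), NF(t₂) = b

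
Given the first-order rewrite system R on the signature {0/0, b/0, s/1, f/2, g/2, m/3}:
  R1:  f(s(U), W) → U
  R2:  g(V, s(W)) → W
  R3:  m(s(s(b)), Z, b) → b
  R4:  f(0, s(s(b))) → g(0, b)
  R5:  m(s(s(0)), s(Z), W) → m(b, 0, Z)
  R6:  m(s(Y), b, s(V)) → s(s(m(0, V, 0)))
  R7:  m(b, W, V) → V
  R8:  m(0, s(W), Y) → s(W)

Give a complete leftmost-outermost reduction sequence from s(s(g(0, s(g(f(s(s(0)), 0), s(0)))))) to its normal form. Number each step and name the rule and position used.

s(s(0))

1. s(s(g(0, s(g(f(s(s(0)), 0), s(0))))))  →  s(s(g(f(s(s(0)), 0), s(0))))   [R2 at 1.1]
2. s(s(g(f(s(s(0)), 0), s(0))))  →  s(s(0))   [R2 at 1.1]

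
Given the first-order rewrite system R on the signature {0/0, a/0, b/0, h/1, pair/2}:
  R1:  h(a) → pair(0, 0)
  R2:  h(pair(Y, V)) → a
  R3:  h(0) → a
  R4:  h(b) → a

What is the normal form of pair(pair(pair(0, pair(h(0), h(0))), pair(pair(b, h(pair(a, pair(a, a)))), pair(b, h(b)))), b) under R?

1. pair(pair(pair(0, pair(h(0), h(0))), pair(pair(b, h(pair(a, pair(a, a)))), pair(b, h(b)))), b)  →  pair(pair(pair(0, pair(a, h(0))), pair(pair(b, h(pair(a, pair(a, a)))), pair(b, h(b)))), b)   [R3 at 1.1.2.1]
2. pair(pair(pair(0, pair(a, h(0))), pair(pair(b, h(pair(a, pair(a, a)))), pair(b, h(b)))), b)  →  pair(pair(pair(0, pair(a, a)), pair(pair(b, h(pair(a, pair(a, a)))), pair(b, h(b)))), b)   [R3 at 1.1.2.2]
3. pair(pair(pair(0, pair(a, a)), pair(pair(b, h(pair(a, pair(a, a)))), pair(b, h(b)))), b)  →  pair(pair(pair(0, pair(a, a)), pair(pair(b, a), pair(b, h(b)))), b)   [R2 at 1.2.1.2]
4. pair(pair(pair(0, pair(a, a)), pair(pair(b, a), pair(b, h(b)))), b)  →  pair(pair(pair(0, pair(a, a)), pair(pair(b, a), pair(b, a))), b)   [R4 at 1.2.2.2]

pair(pair(pair(0, pair(a, a)), pair(pair(b, a), pair(b, a))), b)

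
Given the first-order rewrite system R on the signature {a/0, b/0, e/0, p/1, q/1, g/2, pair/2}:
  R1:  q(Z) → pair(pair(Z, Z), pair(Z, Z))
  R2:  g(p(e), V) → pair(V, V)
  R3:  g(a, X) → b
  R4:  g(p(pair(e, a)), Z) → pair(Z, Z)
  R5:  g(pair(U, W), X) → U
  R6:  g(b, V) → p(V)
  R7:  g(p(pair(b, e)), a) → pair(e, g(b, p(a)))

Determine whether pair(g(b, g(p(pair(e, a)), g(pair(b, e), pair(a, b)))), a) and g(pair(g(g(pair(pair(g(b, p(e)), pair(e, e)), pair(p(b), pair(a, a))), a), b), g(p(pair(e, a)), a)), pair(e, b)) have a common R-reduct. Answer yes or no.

no — NF(t₁) = pair(p(pair(b, b)), a), NF(t₂) = p(p(e))

Reduce t₁ = pair(g(b, g(p(pair(e, a)), g(pair(b, e), pair(a, b)))), a):
1. pair(g(b, g(p(pair(e, a)), g(pair(b, e), pair(a, b)))), a)  →  pair(p(g(p(pair(e, a)), g(pair(b, e), pair(a, b)))), a)   [R6 at 1]
2. pair(p(g(p(pair(e, a)), g(pair(b, e), pair(a, b)))), a)  →  pair(p(pair(g(pair(b, e), pair(a, b)), g(pair(b, e), pair(a, b)))), a)   [R4 at 1.1]
3. pair(p(pair(g(pair(b, e), pair(a, b)), g(pair(b, e), pair(a, b)))), a)  →  pair(p(pair(b, g(pair(b, e), pair(a, b)))), a)   [R5 at 1.1.1]
4. pair(p(pair(b, g(pair(b, e), pair(a, b)))), a)  →  pair(p(pair(b, b)), a)   [R5 at 1.1.2]

Reduce t₂ = g(pair(g(g(pair(pair(g(b, p(e)), pair(e, e)), pair(p(b), pair(a, a))), a), b), g(p(pair(e, a)), a)), pair(e, b)):
1. g(pair(g(g(pair(pair(g(b, p(e)), pair(e, e)), pair(p(b), pair(a, a))), a), b), g(p(pair(e, a)), a)), pair(e, b))  →  g(g(pair(pair(g(b, p(e)), pair(e, e)), pair(p(b), pair(a, a))), a), b)   [R5 at ε]
2. g(g(pair(pair(g(b, p(e)), pair(e, e)), pair(p(b), pair(a, a))), a), b)  →  g(pair(g(b, p(e)), pair(e, e)), b)   [R5 at 1]
3. g(pair(g(b, p(e)), pair(e, e)), b)  →  g(b, p(e))   [R5 at ε]
4. g(b, p(e))  →  p(p(e))   [R6 at ε]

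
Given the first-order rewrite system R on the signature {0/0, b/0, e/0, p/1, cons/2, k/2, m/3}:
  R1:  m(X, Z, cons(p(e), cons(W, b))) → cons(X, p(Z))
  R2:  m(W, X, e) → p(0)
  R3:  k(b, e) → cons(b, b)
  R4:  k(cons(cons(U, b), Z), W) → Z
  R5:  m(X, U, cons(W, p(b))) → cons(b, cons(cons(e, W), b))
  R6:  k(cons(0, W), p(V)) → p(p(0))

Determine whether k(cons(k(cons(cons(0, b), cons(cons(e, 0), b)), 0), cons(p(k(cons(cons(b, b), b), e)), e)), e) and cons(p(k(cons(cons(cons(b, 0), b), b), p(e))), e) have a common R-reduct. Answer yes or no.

yes — NF(t₁) = cons(p(b), e), NF(t₂) = cons(p(b), e)

Reduce t₁ = k(cons(k(cons(cons(0, b), cons(cons(e, 0), b)), 0), cons(p(k(cons(cons(b, b), b), e)), e)), e):
1. k(cons(k(cons(cons(0, b), cons(cons(e, 0), b)), 0), cons(p(k(cons(cons(b, b), b), e)), e)), e)  →  k(cons(cons(cons(e, 0), b), cons(p(k(cons(cons(b, b), b), e)), e)), e)   [R4 at 1.1]
2. k(cons(cons(cons(e, 0), b), cons(p(k(cons(cons(b, b), b), e)), e)), e)  →  cons(p(k(cons(cons(b, b), b), e)), e)   [R4 at ε]
3. cons(p(k(cons(cons(b, b), b), e)), e)  →  cons(p(b), e)   [R4 at 1.1]

Reduce t₂ = cons(p(k(cons(cons(cons(b, 0), b), b), p(e))), e):
1. cons(p(k(cons(cons(cons(b, 0), b), b), p(e))), e)  →  cons(p(b), e)   [R4 at 1.1]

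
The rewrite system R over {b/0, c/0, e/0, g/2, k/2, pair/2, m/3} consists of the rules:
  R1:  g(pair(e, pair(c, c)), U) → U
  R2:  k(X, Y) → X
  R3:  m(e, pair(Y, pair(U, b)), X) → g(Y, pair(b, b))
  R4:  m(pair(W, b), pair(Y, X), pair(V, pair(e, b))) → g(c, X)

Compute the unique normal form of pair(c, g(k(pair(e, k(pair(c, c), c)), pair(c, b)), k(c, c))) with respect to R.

pair(c, c)

1. pair(c, g(k(pair(e, k(pair(c, c), c)), pair(c, b)), k(c, c)))  →  pair(c, g(pair(e, k(pair(c, c), c)), k(c, c)))   [R2 at 2.1]
2. pair(c, g(pair(e, k(pair(c, c), c)), k(c, c)))  →  pair(c, g(pair(e, pair(c, c)), k(c, c)))   [R2 at 2.1.2]
3. pair(c, g(pair(e, pair(c, c)), k(c, c)))  →  pair(c, k(c, c))   [R1 at 2]
4. pair(c, k(c, c))  →  pair(c, c)   [R2 at 2]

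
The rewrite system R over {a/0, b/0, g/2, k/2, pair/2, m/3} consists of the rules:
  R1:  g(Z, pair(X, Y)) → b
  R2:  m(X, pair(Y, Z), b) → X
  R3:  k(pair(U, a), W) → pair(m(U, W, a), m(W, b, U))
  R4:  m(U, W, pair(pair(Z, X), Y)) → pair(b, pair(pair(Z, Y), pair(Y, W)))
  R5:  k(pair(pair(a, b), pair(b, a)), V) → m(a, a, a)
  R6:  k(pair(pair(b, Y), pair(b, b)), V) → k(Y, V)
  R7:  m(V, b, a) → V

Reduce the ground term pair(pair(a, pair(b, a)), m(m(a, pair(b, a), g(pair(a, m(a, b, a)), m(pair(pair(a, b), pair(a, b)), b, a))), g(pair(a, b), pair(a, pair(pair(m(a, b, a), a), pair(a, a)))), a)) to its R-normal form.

1. pair(pair(a, pair(b, a)), m(m(a, pair(b, a), g(pair(a, m(a, b, a)), m(pair(pair(a, b), pair(a, b)), b, a))), g(pair(a, b), pair(a, pair(pair(m(a, b, a), a), pair(a, a)))), a))  →  pair(pair(a, pair(b, a)), m(m(a, pair(b, a), g(pair(a, a), m(pair(pair(a, b), pair(a, b)), b, a))), g(pair(a, b), pair(a, pair(pair(m(a, b, a), a), pair(a, a)))), a))   [R7 at 2.1.3.1.2]
2. pair(pair(a, pair(b, a)), m(m(a, pair(b, a), g(pair(a, a), m(pair(pair(a, b), pair(a, b)), b, a))), g(pair(a, b), pair(a, pair(pair(m(a, b, a), a), pair(a, a)))), a))  →  pair(pair(a, pair(b, a)), m(m(a, pair(b, a), g(pair(a, a), pair(pair(a, b), pair(a, b)))), g(pair(a, b), pair(a, pair(pair(m(a, b, a), a), pair(a, a)))), a))   [R7 at 2.1.3.2]
3. pair(pair(a, pair(b, a)), m(m(a, pair(b, a), g(pair(a, a), pair(pair(a, b), pair(a, b)))), g(pair(a, b), pair(a, pair(pair(m(a, b, a), a), pair(a, a)))), a))  →  pair(pair(a, pair(b, a)), m(m(a, pair(b, a), b), g(pair(a, b), pair(a, pair(pair(m(a, b, a), a), pair(a, a)))), a))   [R1 at 2.1.3]
4. pair(pair(a, pair(b, a)), m(m(a, pair(b, a), b), g(pair(a, b), pair(a, pair(pair(m(a, b, a), a), pair(a, a)))), a))  →  pair(pair(a, pair(b, a)), m(a, g(pair(a, b), pair(a, pair(pair(m(a, b, a), a), pair(a, a)))), a))   [R2 at 2.1]
5. pair(pair(a, pair(b, a)), m(a, g(pair(a, b), pair(a, pair(pair(m(a, b, a), a), pair(a, a)))), a))  →  pair(pair(a, pair(b, a)), m(a, b, a))   [R1 at 2.2]
6. pair(pair(a, pair(b, a)), m(a, b, a))  →  pair(pair(a, pair(b, a)), a)   [R7 at 2]

pair(pair(a, pair(b, a)), a)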